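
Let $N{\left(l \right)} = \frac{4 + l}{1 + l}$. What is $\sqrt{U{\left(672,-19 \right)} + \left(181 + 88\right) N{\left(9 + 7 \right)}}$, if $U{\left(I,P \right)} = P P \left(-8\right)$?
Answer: $\frac{2 i \sqrt{185793}}{17} \approx 50.71 i$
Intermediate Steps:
$N{\left(l \right)} = \frac{4 + l}{1 + l}$
$U{\left(I,P \right)} = - 8 P^{2}$ ($U{\left(I,P \right)} = P^{2} \left(-8\right) = - 8 P^{2}$)
$\sqrt{U{\left(672,-19 \right)} + \left(181 + 88\right) N{\left(9 + 7 \right)}} = \sqrt{- 8 \left(-19\right)^{2} + \left(181 + 88\right) \frac{4 + \left(9 + 7\right)}{1 + \left(9 + 7\right)}} = \sqrt{\left(-8\right) 361 + 269 \frac{4 + 16}{1 + 16}} = \sqrt{-2888 + 269 \cdot \frac{1}{17} \cdot 20} = \sqrt{-2888 + 269 \cdot \frac{20}{17}} = \sqrt{-2888 + \frac{5380}{17}} = \sqrt{- \frac{43716}{17}} = \frac{2 i \sqrt{185793}}{17}$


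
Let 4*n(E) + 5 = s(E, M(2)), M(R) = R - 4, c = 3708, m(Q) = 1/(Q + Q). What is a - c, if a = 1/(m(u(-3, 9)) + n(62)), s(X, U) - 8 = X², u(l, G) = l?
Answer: -42786600/11539 ≈ -3708.0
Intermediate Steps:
m(Q) = 1/(2*Q)
M(R) = -4 + R
s(X, U) = 8 + X²
n(E) = ¾ + E²/4 (n(E) = -5/4 + (8 + E²)/4 = -5/4 + (2 + E²/4) = ¾ + E²/4)
a = 12/11539 (a = 1/((½)/(-3) + (¾ + (¼)*62²)) = 1/((½)*(-⅓) + (¾ + (¼)*3844)) = 1/(-⅙ + (¾ + 961)) = 1/(-⅙ + 3847/4) = 1/(11539/12) = 12/11539 ≈ 0.0010400)
a - c = 12/11539 - 1*3708 = 12/11539 - 3708 = -42786600/11539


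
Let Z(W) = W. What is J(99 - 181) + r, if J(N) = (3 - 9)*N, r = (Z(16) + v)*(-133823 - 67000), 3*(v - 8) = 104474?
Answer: -6998413294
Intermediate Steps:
v = 104498/3 (v = 8 + (⅓)*104474 = 8 + 104474/3 = 104498/3 ≈ 34833.)
r = -6998413786 (r = (16 + 104498/3)*(-133823 - 67000) = (104546/3)*(-200823) = -6998413786)
J(N) = -6*N
J(99 - 181) + r = -6*(99 - 181) - 6998413786 = -6*(-82) - 6998413786 = 492 - 6998413786 = -6998413294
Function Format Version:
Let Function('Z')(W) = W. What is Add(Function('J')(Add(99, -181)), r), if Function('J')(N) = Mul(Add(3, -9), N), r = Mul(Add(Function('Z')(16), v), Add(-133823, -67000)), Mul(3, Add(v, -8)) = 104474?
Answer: -6998413294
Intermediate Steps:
v = Rational(104498, 3) (v = Add(8, Mul(Rational(1, 3), 104474)) = Add(8, Rational(104474, 3)) = Rational(104498, 3) ≈ 34833.)
r = -6998413786 (r = Mul(Add(16, Rational(104498, 3)), Add(-133823, -67000)) = Mul(Rational(104546, 3), -200823) = -6998413786)
Function('J')(N) = Mul(-6, N)
Add(Function('J')(Add(99, -181)), r) = Add(Mul(-6, Add(99, -181)), -6998413786) = Add(Mul(-6, -82), -6998413786) = Add(492, -6998413786) = -6998413294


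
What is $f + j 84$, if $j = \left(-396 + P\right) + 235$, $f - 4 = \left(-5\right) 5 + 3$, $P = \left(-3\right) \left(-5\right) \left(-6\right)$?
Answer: $-21102$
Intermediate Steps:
$P = -90$ ($P = 15 \left(-6\right) = -90$)
$f = -18$ ($f = 4 + \left(\left(-5\right) 5 + 3\right) = 4 + \left(-25 + 3\right) = 4 - 22 = -18$)
$j = -251$ ($j = \left(-396 - 90\right) + 235 = -486 + 235 = -251$)
$f + j 84 = -18 - 21084 = -21102$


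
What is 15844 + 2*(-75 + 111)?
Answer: 15916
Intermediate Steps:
15844 + 2*(-75 + 111) = 15844 + 2*36 = 15844 + 72 = 15916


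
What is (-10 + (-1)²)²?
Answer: 81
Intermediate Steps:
(-10 + (-1)²)² = (-10 + 1)² = (-9)² = 81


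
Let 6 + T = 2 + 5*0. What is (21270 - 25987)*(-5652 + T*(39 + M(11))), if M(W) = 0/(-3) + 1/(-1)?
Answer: 27377468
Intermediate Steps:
M(W) = -1 (M(W) = 0*(-1/3) + 1*(-1) = 0 - 1 = -1)
T = -4 (T = -6 + (2 + 5*0) = -6 + (2 + 0) = -6 + 2 = -4)
(21270 - 25987)*(-5652 + T*(39 + M(11))) = (21270 - 25987)*(-5652 - 4*(39 - 1)) = -4717*(-5652 - 4*38) = -4717*(-5652 - 152) = -4717*(-5804) = 27377468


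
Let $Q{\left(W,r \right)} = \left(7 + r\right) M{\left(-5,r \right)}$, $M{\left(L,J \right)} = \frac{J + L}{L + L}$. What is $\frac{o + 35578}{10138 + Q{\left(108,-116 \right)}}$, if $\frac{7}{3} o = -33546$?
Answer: $\frac{1484080}{617337} \approx 2.404$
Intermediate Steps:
$o = - \frac{100638}{7}$ ($o = \frac{3}{7} \left(-33546\right) = - \frac{100638}{7} \approx -14377.0$)
$M{\left(L,J \right)} = \frac{J + L}{2 L}$
$Q{\left(W,r \right)} = \left(\frac{1}{2} - \frac{r}{10}\right) \left(7 + r\right)$ ($Q{\left(W,r \right)} = \left(7 + r\right) \frac{r - 5}{2 \left(-5\right)} = \left(7 + r\right) \frac{1}{2} \left(- \frac{1}{5}\right) \left(-5 + r\right) = \left(7 + r\right) \left(\frac{1}{2} - \frac{r}{10}\right) = \left(\frac{1}{2} - \frac{r}{10}\right) \left(7 + r\right)$)
$\frac{o + 35578}{10138 + Q{\left(108,-116 \right)}} = \frac{- \frac{100638}{7} + 35578}{10138 + \frac{\left(5 - -116\right) \left(7 - 116\right)}{10}} = \frac{148408}{7 \left(10138 + \frac{1}{10} \left(5 + 116\right) \left(-109\right)\right)} = \frac{148408}{7 \left(10138 + \frac{1}{10} \cdot 121 \left(-109\right)\right)} = \frac{148408}{7 \left(10138 - \frac{13189}{10}\right)} = \frac{148408}{7 \cdot \frac{88191}{10}} = \frac{148408}{7} \cdot \frac{10}{88191} = \frac{1484080}{617337}$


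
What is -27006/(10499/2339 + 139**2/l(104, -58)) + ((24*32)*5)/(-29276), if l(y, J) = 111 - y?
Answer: -1639845676221/165648409264 ≈ -9.8996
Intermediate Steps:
-27006/(10499/2339 + 139**2/l(104, -58)) + ((24*32)*5)/(-29276) = -27006/(10499/2339 + 139**2/(111 - 1*104)) + ((24*32)*5)/(-29276) = -27006/(10499*(1/2339) + 19321/(111 - 104)) + (768*5)*(-1/29276) = -27006/(10499/2339 + 19321/7) + 3840*(-1/29276) = -27006/(10499/2339 + 19321*(1/7)) - 960/7319 = -27006/(10499/2339 + 19321/7) - 960/7319 = -27006/45265312/16373 - 960/7319 = -27006*16373/45265312 - 960/7319 = -221084619/22632656 - 960/7319 = -1639845676221/165648409264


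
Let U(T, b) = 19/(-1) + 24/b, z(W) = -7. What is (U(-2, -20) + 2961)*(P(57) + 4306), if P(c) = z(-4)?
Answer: 63212496/5 ≈ 1.2642e+7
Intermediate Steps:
U(T, b) = -19 + 24/b (U(T, b) = 19*(-1) + 24/b = -19 + 24/b)
P(c) = -7
(U(-2, -20) + 2961)*(P(57) + 4306) = ((-19 + 24/(-20)) + 2961)*(-7 + 4306) = ((-19 + 24*(-1/20)) + 2961)*4299 = ((-19 - 6/5) + 2961)*4299 = (-101/5 + 2961)*4299 = (14704/5)*4299 = 63212496/5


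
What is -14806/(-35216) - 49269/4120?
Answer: -26157131/2267030 ≈ -11.538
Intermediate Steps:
-14806/(-35216) - 49269/4120 = -14806*(-1/35216) - 49269*1/4120 = 7403/17608 - 49269/4120 = -26157131/2267030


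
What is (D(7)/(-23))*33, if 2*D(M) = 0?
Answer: 0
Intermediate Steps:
D(M) = 0 (D(M) = (½)*0 = 0)
(D(7)/(-23))*33 = (0/(-23))*33 = -1/23*0*33 = 0*33 = 0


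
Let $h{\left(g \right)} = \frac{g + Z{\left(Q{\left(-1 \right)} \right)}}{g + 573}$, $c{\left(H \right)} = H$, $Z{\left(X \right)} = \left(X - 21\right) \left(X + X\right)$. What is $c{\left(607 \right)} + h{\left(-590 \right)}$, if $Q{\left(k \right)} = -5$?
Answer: $\frac{10649}{17} \approx 626.41$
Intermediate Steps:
$Z{\left(X \right)} = 2 X \left(-21 + X\right)$ ($Z{\left(X \right)} = \left(-21 + X\right) 2 X = 2 X \left(-21 + X\right)$)
$h{\left(g \right)} = \frac{260 + g}{573 + g}$ ($h{\left(g \right)} = \frac{g + 2 \left(-5\right) \left(-21 - 5\right)}{g + 573} = \frac{g + 2 \left(-5\right) \left(-26\right)}{573 + g} = \frac{g + 260}{573 + g} = \frac{260 + g}{573 + g}$)
$c{\left(607 \right)} + h{\left(-590 \right)} = 607 + \frac{260 - 590}{573 - 590} = 607 + \frac{1}{-17} \left(-330\right) = 607 - - \frac{330}{17} = 607 + \frac{330}{17} = \frac{10649}{17}$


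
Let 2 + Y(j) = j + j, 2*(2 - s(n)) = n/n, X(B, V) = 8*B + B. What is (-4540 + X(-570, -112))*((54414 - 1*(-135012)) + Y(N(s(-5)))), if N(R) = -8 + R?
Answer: -1831604370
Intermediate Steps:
X(B, V) = 9*B
s(n) = 3/2 (s(n) = 2 - n/(2*n) = 2 - 1/2*1 = 2 - 1/2 = 3/2)
Y(j) = -2 + 2*j (Y(j) = -2 + (j + j) = -2 + 2*j)
(-4540 + X(-570, -112))*((54414 - 1*(-135012)) + Y(N(s(-5)))) = (-4540 + 9*(-570))*((54414 - 1*(-135012)) + (-2 + 2*(-8 + 3/2))) = (-4540 - 5130)*((54414 + 135012) + (-2 + 2*(-13/2))) = -9670*(189426 + (-2 - 13)) = -9670*(189426 - 15) = -9670*189411 = -1831604370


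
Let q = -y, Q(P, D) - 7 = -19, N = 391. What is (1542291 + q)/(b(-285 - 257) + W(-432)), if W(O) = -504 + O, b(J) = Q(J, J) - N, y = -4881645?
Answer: -6423936/1339 ≈ -4797.6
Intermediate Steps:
Q(P, D) = -12 (Q(P, D) = 7 - 19 = -12)
q = 4881645 (q = -1*(-4881645) = 4881645)
b(J) = -403 (b(J) = -12 - 1*391 = -12 - 391 = -403)
(1542291 + q)/(b(-285 - 257) + W(-432)) = (1542291 + 4881645)/(-403 + (-504 - 432)) = 6423936/(-403 - 936) = 6423936/(-1339) = 6423936*(-1/1339) = -6423936/1339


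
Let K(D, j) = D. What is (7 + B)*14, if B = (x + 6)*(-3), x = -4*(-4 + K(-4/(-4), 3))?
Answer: -658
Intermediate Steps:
x = 12 (x = -4*(-4 - 4/(-4)) = -4*(-4 - 4*(-¼)) = -4*(-4 + 1) = -4*(-3) = 12)
B = -54 (B = (12 + 6)*(-3) = 18*(-3) = -54)
(7 + B)*14 = (7 - 54)*14 = -47*14 = -658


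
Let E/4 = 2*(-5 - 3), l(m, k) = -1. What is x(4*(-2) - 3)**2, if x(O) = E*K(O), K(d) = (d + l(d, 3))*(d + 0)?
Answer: 71368704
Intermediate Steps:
E = -64 (E = 4*(2*(-5 - 3)) = 4*(2*(-8)) = 4*(-16) = -64)
K(d) = d*(-1 + d) (K(d) = (d - 1)*(d + 0) = (-1 + d)*d = d*(-1 + d))
x(O) = -64*O*(-1 + O)
x(4*(-2) - 3)**2 = (64*(4*(-2) - 3)*(1 - (4*(-2) - 3)))**2 = (64*(-8 - 3)*(1 - (-8 - 3)))**2 = (64*(-11)*(1 - 1*(-11)))**2 = (64*(-11)*(1 + 11))**2 = (64*(-11)*12)**2 = (-8448)**2 = 71368704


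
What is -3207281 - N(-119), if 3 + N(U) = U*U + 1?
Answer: -3221440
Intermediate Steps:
N(U) = -2 + U² (N(U) = -3 + (U*U + 1) = -3 + (U² + 1) = -3 + (1 + U²) = -2 + U²)
-3207281 - N(-119) = -3207281 - (-2 + (-119)²) = -3207281 - (-2 + 14161) = -3207281 - 1*14159 = -3207281 - 14159 = -3221440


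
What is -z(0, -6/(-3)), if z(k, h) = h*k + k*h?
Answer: 0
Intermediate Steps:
z(k, h) = 2*h*k (z(k, h) = h*k + h*k = 2*h*k)
-z(0, -6/(-3)) = -2*(-6/(-3))*0 = -2*(-6*(-1/3))*0 = -2*2*0 = -1*0 = 0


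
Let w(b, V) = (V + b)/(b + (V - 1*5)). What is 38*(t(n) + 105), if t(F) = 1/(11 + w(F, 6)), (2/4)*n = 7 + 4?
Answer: 1122064/281 ≈ 3993.1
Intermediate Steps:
n = 22 (n = 2*(7 + 4) = 2*11 = 22)
w(b, V) = (V + b)/(-5 + V + b) (w(b, V) = (V + b)/(b + (V - 5)) = (V + b)/(b + (-5 + V)) = (V + b)/(-5 + V + b))
t(F) = 1/(11 + (6 + F)/(1 + F)) (t(F) = 1/(11 + (6 + F)/(-5 + 6 + F)) = 1/(11 + (6 + F)/(1 + F)))
38*(t(n) + 105) = 38*((1 + 22)/(17 + 12*22) + 105) = 38*(23/(17 + 264) + 105) = 38*(23/281 + 105) = 38*(29528/281) = 1122064/281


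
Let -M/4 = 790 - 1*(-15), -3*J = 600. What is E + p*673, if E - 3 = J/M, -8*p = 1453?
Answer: -157432965/1288 ≈ -1.2223e+5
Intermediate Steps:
J = -200 (J = -1/3*600 = -200)
p = -1453/8 (p = -1/8*1453 = -1453/8 ≈ -181.63)
M = -3220 (M = -4*(790 - 1*(-15)) = -4*(790 + 15) = -4*805 = -3220)
E = 493/161 (E = 3 - 200/(-3220) = 3 - 200*(-1/3220) = 3 + 10/161 = 493/161 ≈ 3.0621)
E + p*673 = 493/161 - 1453/8*673 = 493/161 - 977869/8 = -157432965/1288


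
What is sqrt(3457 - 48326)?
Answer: I*sqrt(44869) ≈ 211.82*I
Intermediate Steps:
sqrt(3457 - 48326) = sqrt(-44869) = I*sqrt(44869)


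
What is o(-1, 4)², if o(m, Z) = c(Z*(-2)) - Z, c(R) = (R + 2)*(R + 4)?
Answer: 400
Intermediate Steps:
c(R) = (2 + R)*(4 + R)
o(m, Z) = 8 - 13*Z + 4*Z² (o(m, Z) = (8 + (Z*(-2))² + 6*(Z*(-2))) - Z = (8 + (-2*Z)² + 6*(-2*Z)) - Z = (8 + 4*Z² - 12*Z) - Z = (8 - 12*Z + 4*Z²) - Z = 8 - 13*Z + 4*Z²)
o(-1, 4)² = (8 - 13*4 + 4*4²)² = (8 - 52 + 4*16)² = (8 - 52 + 64)² = 20² = 400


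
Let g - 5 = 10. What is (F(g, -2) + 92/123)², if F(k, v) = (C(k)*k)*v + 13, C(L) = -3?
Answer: 162843121/15129 ≈ 10764.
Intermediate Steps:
g = 15 (g = 5 + 10 = 15)
F(k, v) = 13 - 3*k*v (F(k, v) = (-3*k)*v + 13 = -3*k*v + 13 = 13 - 3*k*v)
(F(g, -2) + 92/123)² = ((13 - 3*15*(-2)) + 92/123)² = ((13 + 90) + 92*(1/123))² = (103 + 92/123)² = (12761/123)² = 162843121/15129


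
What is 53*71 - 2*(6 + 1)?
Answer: 3749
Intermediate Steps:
53*71 - 2*(6 + 1) = 3763 - 2*7 = 3763 - 14 = 3749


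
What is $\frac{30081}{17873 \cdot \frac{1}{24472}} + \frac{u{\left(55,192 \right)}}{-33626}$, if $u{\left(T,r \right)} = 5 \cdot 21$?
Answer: $\frac{24753516816567}{600997498} \approx 41187.0$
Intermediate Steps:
$u{\left(T,r \right)} = 105$
$\frac{30081}{17873 \cdot \frac{1}{24472}} + \frac{u{\left(55,192 \right)}}{-33626} = \frac{30081}{17873 \cdot \frac{1}{24472}} + \frac{105}{-33626} = \frac{30081}{17873 \cdot \frac{1}{24472}} + 105 \left(- \frac{1}{33626}\right) = \frac{30081}{\frac{17873}{24472}} - \frac{105}{33626} = 30081 \cdot \frac{24472}{17873} - \frac{105}{33626} = \frac{736142232}{17873} - \frac{105}{33626} = \frac{24753516816567}{600997498}$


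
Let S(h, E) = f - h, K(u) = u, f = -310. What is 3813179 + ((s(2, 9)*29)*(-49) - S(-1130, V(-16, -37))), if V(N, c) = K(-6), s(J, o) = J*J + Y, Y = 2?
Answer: 3803833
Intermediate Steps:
s(J, o) = 2 + J² (s(J, o) = J*J + 2 = J² + 2 = 2 + J²)
V(N, c) = -6
S(h, E) = -310 - h
3813179 + ((s(2, 9)*29)*(-49) - S(-1130, V(-16, -37))) = 3813179 + (((2 + 2²)*29)*(-49) - (-310 - 1*(-1130))) = 3813179 + (((2 + 4)*29)*(-49) - (-310 + 1130)) = 3813179 + ((6*29)*(-49) - 1*820) = 3813179 + (174*(-49) - 820) = 3813179 + (-8526 - 820) = 3813179 - 9346 = 3803833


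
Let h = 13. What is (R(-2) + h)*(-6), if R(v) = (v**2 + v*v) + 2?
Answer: -138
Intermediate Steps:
R(v) = 2 + 2*v**2 (R(v) = (v**2 + v**2) + 2 = 2*v**2 + 2 = 2 + 2*v**2)
(R(-2) + h)*(-6) = ((2 + 2*(-2)**2) + 13)*(-6) = ((2 + 2*4) + 13)*(-6) = ((2 + 8) + 13)*(-6) = (10 + 13)*(-6) = 23*(-6) = -138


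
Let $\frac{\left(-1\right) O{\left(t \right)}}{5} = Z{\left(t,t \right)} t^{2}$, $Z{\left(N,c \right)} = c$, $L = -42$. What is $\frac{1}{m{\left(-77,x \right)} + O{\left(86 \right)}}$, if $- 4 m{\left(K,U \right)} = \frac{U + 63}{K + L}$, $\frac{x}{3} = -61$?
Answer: $- \frac{119}{378453350} \approx -3.1444 \cdot 10^{-7}$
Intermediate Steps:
$x = -183$ ($x = 3 \left(-61\right) = -183$)
$O{\left(t \right)} = - 5 t^{3}$ ($O{\left(t \right)} = - 5 t t^{2} = - 5 t^{3}$)
$m{\left(K,U \right)} = - \frac{63 + U}{4 \left(-42 + K\right)}$ ($m{\left(K,U \right)} = - \frac{\left(U + 63\right) \frac{1}{K - 42}}{4} = - \frac{\left(63 + U\right) \frac{1}{-42 + K}}{4} = - \frac{\frac{1}{-42 + K} \left(63 + U\right)}{4} = - \frac{63 + U}{4 \left(-42 + K\right)}$)
$\frac{1}{m{\left(-77,x \right)} + O{\left(86 \right)}} = \frac{1}{\frac{-63 - -183}{4 \left(-42 - 77\right)} - 5 \cdot 86^{3}} = \frac{1}{\frac{-63 + 183}{4 \left(-119\right)} - 3180280} = \frac{1}{\frac{1}{4} \left(- \frac{1}{119}\right) 120 - 3180280} = \frac{1}{- \frac{30}{119} - 3180280} = \frac{1}{- \frac{378453350}{119}} = - \frac{119}{378453350}$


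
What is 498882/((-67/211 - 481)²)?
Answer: 653256633/303353746 ≈ 2.1535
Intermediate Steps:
498882/((-67/211 - 481)²) = 498882/((-101558/211)²) = 498882/(10314027364/44521) = 498882*(44521/10314027364) = 653256633/303353746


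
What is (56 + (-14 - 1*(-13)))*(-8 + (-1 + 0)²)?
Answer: -385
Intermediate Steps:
(56 + (-14 - 1*(-13)))*(-8 + (-1 + 0)²) = (56 + (-14 + 13))*(-8 + (-1)²) = (56 - 1)*(-8 + 1) = 55*(-7) = -385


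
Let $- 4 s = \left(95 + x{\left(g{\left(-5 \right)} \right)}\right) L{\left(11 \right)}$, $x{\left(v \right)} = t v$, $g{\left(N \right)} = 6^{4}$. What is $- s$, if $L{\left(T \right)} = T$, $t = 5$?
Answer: $\frac{72325}{4} \approx 18081.0$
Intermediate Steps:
$g{\left(N \right)} = 1296$
$x{\left(v \right)} = 5 v$
$s = - \frac{72325}{4}$ ($s = - \frac{\left(95 + 5 \cdot 1296\right) 11}{4} = - \frac{\left(95 + 6480\right) 11}{4} = - \frac{6575 \cdot 11}{4} = \left(- \frac{1}{4}\right) 72325 = - \frac{72325}{4} \approx -18081.0$)
$- s = \left(-1\right) \left(- \frac{72325}{4}\right) = \frac{72325}{4}$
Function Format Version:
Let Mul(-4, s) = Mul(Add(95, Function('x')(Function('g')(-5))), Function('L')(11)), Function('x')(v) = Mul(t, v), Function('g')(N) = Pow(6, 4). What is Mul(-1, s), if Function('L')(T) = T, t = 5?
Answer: Rational(72325, 4) ≈ 18081.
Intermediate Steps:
Function('g')(N) = 1296
Function('x')(v) = Mul(5, v)
s = Rational(-72325, 4) (s = Mul(Rational(-1, 4), Mul(Add(95, Mul(5, 1296)), 11)) = Mul(Rational(-1, 4), Mul(Add(95, 6480), 11)) = Mul(Rational(-1, 4), Mul(6575, 11)) = Mul(Rational(-1, 4), 72325) = Rational(-72325, 4) ≈ -18081.)
Mul(-1, s) = Mul(-1, Rational(-72325, 4)) = Rational(72325, 4)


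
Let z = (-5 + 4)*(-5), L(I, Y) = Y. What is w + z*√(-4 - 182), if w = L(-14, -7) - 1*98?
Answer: -105 + 5*I*√186 ≈ -105.0 + 68.191*I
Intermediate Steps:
w = -105 (w = -7 - 1*98 = -7 - 98 = -105)
z = 5 (z = -1*(-5) = 5)
w + z*√(-4 - 182) = -105 + 5*√(-4 - 182) = -105 + 5*√(-186) = -105 + 5*(I*√186) = -105 + 5*I*√186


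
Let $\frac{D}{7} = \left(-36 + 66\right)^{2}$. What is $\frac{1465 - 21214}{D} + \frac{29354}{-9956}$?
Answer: $- \frac{31795937}{5226900} \approx -6.0831$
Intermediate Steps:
$D = 6300$ ($D = 7 \left(-36 + 66\right)^{2} = 7 \cdot 30^{2} = 7 \cdot 900 = 6300$)
$\frac{1465 - 21214}{D} + \frac{29354}{-9956} = \frac{1465 - 21214}{6300} + \frac{29354}{-9956} = \left(-19749\right) \frac{1}{6300} + 29354 \left(- \frac{1}{9956}\right) = - \frac{6583}{2100} - \frac{14677}{4978} = - \frac{31795937}{5226900}$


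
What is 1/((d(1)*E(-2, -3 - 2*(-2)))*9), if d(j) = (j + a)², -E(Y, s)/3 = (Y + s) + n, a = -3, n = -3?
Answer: 1/432 ≈ 0.0023148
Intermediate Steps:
E(Y, s) = 9 - 3*Y - 3*s (E(Y, s) = -3*((Y + s) - 3) = -3*(-3 + Y + s) = 9 - 3*Y - 3*s)
d(j) = (-3 + j)² (d(j) = (j - 3)² = (-3 + j)²)
1/((d(1)*E(-2, -3 - 2*(-2)))*9) = 1/(((-3 + 1)²*(9 - 3*(-2) - 3*(-3 - 2*(-2))))*9) = 1/(((-2)²*(9 + 6 - 3*(-3 + 4)))*9) = 1/((4*(9 + 6 - 3*1))*9) = 1/((4*(9 + 6 - 3))*9) = 1/((4*12)*9) = 1/(48*9) = 1/432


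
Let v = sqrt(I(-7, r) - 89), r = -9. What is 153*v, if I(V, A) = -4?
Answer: 153*I*sqrt(93) ≈ 1475.5*I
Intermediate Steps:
v = I*sqrt(93) (v = sqrt(-4 - 89) = sqrt(-93) = I*sqrt(93) ≈ 9.6436*I)
153*v = 153*(I*sqrt(93)) = 153*I*sqrt(93)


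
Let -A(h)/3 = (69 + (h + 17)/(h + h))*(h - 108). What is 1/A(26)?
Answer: 26/446613 ≈ 5.8216e-5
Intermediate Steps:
A(h) = -3*(-108 + h)*(69 + (17 + h)/(2*h)) (A(h) = -3*(69 + (h + 17)/(h + h))*(h - 108) = -3*(69 + (17 + h)/((2*h)))*(-108 + h) = -3*(69 + (17 + h)*(1/(2*h)))*(-108 + h) = -3*(69 + (17 + h)/(2*h))*(-108 + h) = -3*(-108 + h)*(69 + (17 + h)/(2*h)))
1/A(26) = 1/(44985/2 + 2754/26 - 417/2*26) = 1/(44985/2 + 2754*(1/26) - 5421) = 1/(44985/2 + 1377/13 - 5421) = 1/(446613/26) = 26/446613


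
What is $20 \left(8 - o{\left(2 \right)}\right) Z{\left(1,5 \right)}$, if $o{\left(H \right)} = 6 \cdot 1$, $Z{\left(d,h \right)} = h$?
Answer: $200$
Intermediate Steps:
$o{\left(H \right)} = 6$
$20 \left(8 - o{\left(2 \right)}\right) Z{\left(1,5 \right)} = 20 \left(8 - 6\right) 5 = 20 \cdot 2 \cdot 5 = 40 \cdot 5 = 200$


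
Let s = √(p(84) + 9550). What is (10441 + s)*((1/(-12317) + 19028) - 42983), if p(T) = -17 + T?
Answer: -3080656057576/12317 - 295053736*√9617/12317 ≈ -2.5246e+8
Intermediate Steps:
s = √9617 (s = √((-17 + 84) + 9550) = √(67 + 9550) = √9617 ≈ 98.066)
(10441 + s)*((1/(-12317) + 19028) - 42983) = (10441 + √9617)*((1/(-12317) + 19028) - 42983) = (10441 + √9617)*((-1/12317 + 19028) - 42983) = (10441 + √9617)*(234367875/12317 - 42983) = (10441 + √9617)*(-295053736/12317) = -3080656057576/12317 - 295053736*√9617/12317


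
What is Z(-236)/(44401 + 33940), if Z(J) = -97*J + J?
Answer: 22656/78341 ≈ 0.28920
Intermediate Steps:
Z(J) = -96*J
Z(-236)/(44401 + 33940) = (-96*(-236))/(44401 + 33940) = 22656/78341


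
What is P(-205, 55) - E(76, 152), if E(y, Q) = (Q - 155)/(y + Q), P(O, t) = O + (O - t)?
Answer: -35339/76 ≈ -464.99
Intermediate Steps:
P(O, t) = -t + 2*O
E(y, Q) = (-155 + Q)/(Q + y)
P(-205, 55) - E(76, 152) = (-1*55 + 2*(-205)) - (-155 + 152)/(152 + 76) = (-55 - 410) - (-3)/228 = -465 - (-3)/228 = -465 - 1*(-1/76) = -465 + 1/76 = -35339/76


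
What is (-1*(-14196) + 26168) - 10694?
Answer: 29670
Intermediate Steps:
(-1*(-14196) + 26168) - 10694 = (14196 + 26168) - 10694 = 40364 - 10694 = 29670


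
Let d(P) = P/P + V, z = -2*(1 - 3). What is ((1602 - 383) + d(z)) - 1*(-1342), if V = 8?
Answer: 2570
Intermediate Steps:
z = 4 (z = -2*(-2) = 4)
d(P) = 9 (d(P) = P/P + 8 = 1 + 8 = 9)
((1602 - 383) + d(z)) - 1*(-1342) = ((1602 - 383) + 9) - 1*(-1342) = (1219 + 9) + 1342 = 1228 + 1342 = 2570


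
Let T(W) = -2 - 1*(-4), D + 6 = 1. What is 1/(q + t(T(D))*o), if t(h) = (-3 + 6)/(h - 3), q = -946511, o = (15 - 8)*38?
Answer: -1/947309 ≈ -1.0556e-6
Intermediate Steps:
D = -5 (D = -6 + 1 = -5)
T(W) = 2 (T(W) = -2 + 4 = 2)
o = 266 (o = 7*38 = 266)
t(h) = 3/(-3 + h)
1/(q + t(T(D))*o) = 1/(-946511 + (3/(-3 + 2))*266) = 1/(-946511 + (3/(-1))*266) = 1/(-946511 + (3*(-1))*266) = 1/(-946511 - 3*266) = 1/(-946511 - 798) = 1/(-947309) = -1/947309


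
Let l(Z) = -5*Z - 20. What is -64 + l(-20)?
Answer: 16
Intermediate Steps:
l(Z) = -20 - 5*Z
-64 + l(-20) = -64 + (-20 - 5*(-20)) = -64 + (-20 + 100) = -64 + 80 = 16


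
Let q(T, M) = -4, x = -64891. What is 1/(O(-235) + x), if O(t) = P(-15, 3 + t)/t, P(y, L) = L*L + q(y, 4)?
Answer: -47/3060641 ≈ -1.5356e-5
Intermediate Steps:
P(y, L) = -4 + L² (P(y, L) = L*L - 4 = L² - 4 = -4 + L²)
O(t) = (-4 + (3 + t)²)/t
1/(O(-235) + x) = 1/((-4 + (3 - 235)²)/(-235) - 64891) = 1/(-(-4 + (-232)²)/235 - 64891) = 1/(-(-4 + 53824)/235 - 64891) = 1/(-1/235*53820 - 64891) = 1/(-10764/47 - 64891) = 1/(-3060641/47) = -47/3060641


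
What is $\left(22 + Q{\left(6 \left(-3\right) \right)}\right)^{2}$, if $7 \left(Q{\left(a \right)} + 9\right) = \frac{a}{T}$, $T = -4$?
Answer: $\frac{36481}{196} \approx 186.13$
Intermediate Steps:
$Q{\left(a \right)} = -9 - \frac{a}{28}$ ($Q{\left(a \right)} = -9 + \frac{a \frac{1}{-4}}{7} = -9 + \frac{a \left(- \frac{1}{4}\right)}{7} = -9 + \frac{\left(- \frac{1}{4}\right) a}{7} = -9 - \frac{a}{28}$)
$\left(22 + Q{\left(6 \left(-3\right) \right)}\right)^{2} = \left(22 - \left(9 + \frac{6 \left(-3\right)}{28}\right)\right)^{2} = \left(22 - \frac{117}{14}\right)^{2} = \left(\frac{191}{14}\right)^{2} = \frac{36481}{196}$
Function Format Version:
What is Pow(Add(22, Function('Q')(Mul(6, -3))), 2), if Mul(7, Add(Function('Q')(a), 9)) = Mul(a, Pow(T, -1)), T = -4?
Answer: Rational(36481, 196) ≈ 186.13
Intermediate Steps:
Function('Q')(a) = Add(-9, Mul(Rational(-1, 28), a)) (Function('Q')(a) = Add(-9, Mul(Rational(1, 7), Mul(a, Pow(-4, -1)))) = Add(-9, Mul(Rational(1, 7), Mul(a, Rational(-1, 4)))) = Add(-9, Mul(Rational(1, 7), Mul(Rational(-1, 4), a))) = Add(-9, Mul(Rational(-1, 28), a)))
Pow(Add(22, Function('Q')(Mul(6, -3))), 2) = Pow(Add(22, Add(-9, Mul(Rational(-1, 28), Mul(6, -3)))), 2) = Pow(Add(22, Add(-9, Mul(Rational(-1, 28), -18))), 2) = Pow(Add(22, Add(-9, Rational(9, 14))), 2) = Pow(Add(22, Rational(-117, 14)), 2) = Pow(Rational(191, 14), 2) = Rational(36481, 196)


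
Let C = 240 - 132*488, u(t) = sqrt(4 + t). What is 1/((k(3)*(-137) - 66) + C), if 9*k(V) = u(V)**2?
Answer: -9/579137 ≈ -1.5540e-5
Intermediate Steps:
k(V) = 4/9 + V/9 (k(V) = (sqrt(4 + V))**2/9 = (4 + V)/9 = 4/9 + V/9)
C = -64176 (C = 240 - 64416 = -64176)
1/((k(3)*(-137) - 66) + C) = 1/(((4/9 + (1/9)*3)*(-137) - 66) - 64176) = 1/(((4/9 + 1/3)*(-137) - 66) - 64176) = 1/(((7/9)*(-137) - 66) - 64176) = 1/((-959/9 - 66) - 64176) = 1/(-1553/9 - 64176) = 1/(-579137/9) = -9/579137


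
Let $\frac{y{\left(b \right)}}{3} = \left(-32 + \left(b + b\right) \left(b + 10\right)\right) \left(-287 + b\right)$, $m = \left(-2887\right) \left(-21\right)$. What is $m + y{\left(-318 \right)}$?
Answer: $-355418013$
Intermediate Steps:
$m = 60627$
$y{\left(b \right)} = 3 \left(-287 + b\right) \left(-32 + 2 b \left(10 + b\right)\right)$ ($y{\left(b \right)} = 3 \left(-32 + \left(b + b\right) \left(b + 10\right)\right) \left(-287 + b\right) = 3 \left(-32 + 2 b \left(10 + b\right)\right) \left(-287 + b\right) = 3 \left(-287 + b\right) \left(-32 + 2 b \left(10 + b\right)\right)$)
$m + y{\left(-318 \right)} = 60627 + \left(27552 - -5506488 - 1662 \left(-318\right)^{2} + 6 \left(-318\right)^{3}\right) = 60627 + \left(27552 + 5506488 - 168068088 + 6 \left(-32157432\right)\right) = 60627 + \left(27552 + 5506488 - 168068088 - 192944592\right) = 60627 - 355478640 = -355418013$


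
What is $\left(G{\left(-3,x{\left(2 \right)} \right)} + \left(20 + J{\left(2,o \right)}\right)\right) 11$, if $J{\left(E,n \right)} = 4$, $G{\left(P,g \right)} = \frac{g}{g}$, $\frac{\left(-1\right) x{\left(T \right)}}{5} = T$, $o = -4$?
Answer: $275$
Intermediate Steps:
$x{\left(T \right)} = - 5 T$
$G{\left(P,g \right)} = 1$
$\left(G{\left(-3,x{\left(2 \right)} \right)} + \left(20 + J{\left(2,o \right)}\right)\right) 11 = \left(1 + \left(20 + 4\right)\right) 11 = \left(1 + 24\right) 11 = 25 \cdot 11 = 275$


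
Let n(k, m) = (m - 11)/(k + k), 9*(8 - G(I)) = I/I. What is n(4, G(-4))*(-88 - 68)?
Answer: 182/3 ≈ 60.667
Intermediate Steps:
G(I) = 71/9 (G(I) = 8 - I/(9*I) = 8 - ⅑*1 = 8 - ⅑ = 71/9)
n(k, m) = (-11 + m)/(2*k) (n(k, m) = (-11 + m)/((2*k)) = (-11 + m)*(1/(2*k)) = (-11 + m)/(2*k))
n(4, G(-4))*(-88 - 68) = ((½)*(-11 + 71/9)/4)*(-88 - 68) = ((½)*(¼)*(-28/9))*(-156) = -7/18*(-156) = 182/3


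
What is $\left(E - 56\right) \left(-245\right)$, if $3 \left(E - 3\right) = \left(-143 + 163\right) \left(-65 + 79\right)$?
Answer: $- \frac{29645}{3} \approx -9881.7$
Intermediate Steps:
$E = \frac{289}{3}$ ($E = 3 + \frac{\left(-143 + 163\right) \left(-65 + 79\right)}{3} = 3 + \frac{20 \cdot 14}{3} = 3 + \frac{1}{3} \cdot 280 = 3 + \frac{280}{3} = \frac{289}{3} \approx 96.333$)
$\left(E - 56\right) \left(-245\right) = \left(\frac{289}{3} - 56\right) \left(-245\right) = \frac{121}{3} \left(-245\right) = - \frac{29645}{3}$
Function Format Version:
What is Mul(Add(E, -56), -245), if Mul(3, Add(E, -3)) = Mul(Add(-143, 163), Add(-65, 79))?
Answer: Rational(-29645, 3) ≈ -9881.7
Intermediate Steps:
E = Rational(289, 3) (E = Add(3, Mul(Rational(1, 3), Mul(Add(-143, 163), Add(-65, 79)))) = Add(3, Mul(Rational(1, 3), Mul(20, 14))) = Add(3, Mul(Rational(1, 3), 280)) = Add(3, Rational(280, 3)) = Rational(289, 3) ≈ 96.333)
Mul(Add(E, -56), -245) = Mul(Add(Rational(289, 3), -56), -245) = Mul(Rational(121, 3), -245) = Rational(-29645, 3)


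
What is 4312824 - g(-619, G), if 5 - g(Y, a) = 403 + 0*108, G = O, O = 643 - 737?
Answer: 4313222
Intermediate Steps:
O = -94
G = -94
g(Y, a) = -398 (g(Y, a) = 5 - (403 + 0*108) = 5 - (403 + 0) = 5 - 1*403 = 5 - 403 = -398)
4312824 - g(-619, G) = 4312824 - 1*(-398) = 4312824 + 398 = 4313222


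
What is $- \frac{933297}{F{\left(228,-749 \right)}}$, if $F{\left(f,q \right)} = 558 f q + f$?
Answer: $\frac{311099}{31763516} \approx 0.0097942$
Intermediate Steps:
$F{\left(f,q \right)} = f + 558 f q$ ($F{\left(f,q \right)} = 558 f q + f = f + 558 f q$)
$- \frac{933297}{F{\left(228,-749 \right)}} = - \frac{933297}{228 \left(1 + 558 \left(-749\right)\right)} = - \frac{933297}{228 \left(1 - 417942\right)} = - \frac{933297}{228 \left(-417941\right)} = - \frac{933297}{-95290548} = \left(-933297\right) \left(- \frac{1}{95290548}\right) = \frac{311099}{31763516}$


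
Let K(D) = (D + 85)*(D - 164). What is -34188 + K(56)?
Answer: -49416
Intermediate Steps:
K(D) = (-164 + D)*(85 + D) (K(D) = (85 + D)*(-164 + D) = (-164 + D)*(85 + D))
-34188 + K(56) = -34188 + (-13940 + 56**2 - 79*56) = -34188 + (-13940 + 3136 - 4424) = -34188 - 15228 = -49416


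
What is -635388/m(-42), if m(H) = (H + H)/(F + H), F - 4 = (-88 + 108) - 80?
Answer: -741286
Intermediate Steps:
F = -56 (F = 4 + ((-88 + 108) - 80) = 4 + (20 - 80) = 4 - 60 = -56)
m(H) = 2*H/(-56 + H) (m(H) = (H + H)/(-56 + H) = (2*H)/(-56 + H) = 2*H/(-56 + H))
-635388/m(-42) = -635388/(2*(-42)/(-56 - 42)) = -635388/(2*(-42)/(-98)) = -635388/(2*(-42)*(-1/98)) = -635388/6/7 = -635388*7/6 = -741286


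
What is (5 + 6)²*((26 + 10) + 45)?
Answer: 9801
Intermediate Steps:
(5 + 6)²*((26 + 10) + 45) = 11²*(36 + 45) = 121*81 = 9801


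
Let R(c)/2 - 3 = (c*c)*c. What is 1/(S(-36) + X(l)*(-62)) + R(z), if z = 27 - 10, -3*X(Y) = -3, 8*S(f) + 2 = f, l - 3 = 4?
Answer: 2625140/267 ≈ 9832.0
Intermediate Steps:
l = 7 (l = 3 + 4 = 7)
S(f) = -¼ + f/8
X(Y) = 1 (X(Y) = -⅓*(-3) = 1)
z = 17
R(c) = 6 + 2*c³ (R(c) = 6 + 2*((c*c)*c) = 6 + 2*(c²*c) = 6 + 2*c³)
1/(S(-36) + X(l)*(-62)) + R(z) = 1/((-¼ + (⅛)*(-36)) + 1*(-62)) + (6 + 2*17³) = 1/((-¼ - 9/2) - 62) + (6 + 2*4913) = 1/(-19/4 - 62) + (6 + 9826) = 1/(-267/4) + 9832 = -4/267 + 9832 = 2625140/267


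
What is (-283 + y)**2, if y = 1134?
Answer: 724201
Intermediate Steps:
(-283 + y)**2 = (-283 + 1134)**2 = 851**2 = 724201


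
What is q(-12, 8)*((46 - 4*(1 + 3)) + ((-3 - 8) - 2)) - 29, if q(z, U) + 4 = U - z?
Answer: 243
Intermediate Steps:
q(z, U) = -4 + U - z (q(z, U) = -4 + (U - z) = -4 + U - z)
q(-12, 8)*((46 - 4*(1 + 3)) + ((-3 - 8) - 2)) - 29 = (-4 + 8 - 1*(-12))*((46 - 4*(1 + 3)) + ((-3 - 8) - 2)) - 29 = (-4 + 8 + 12)*((46 - 4*4) + (-11 - 2)) - 29 = 16*((46 - 16) - 13) - 29 = 16*(30 - 13) - 29 = 16*17 - 29 = 272 - 29 = 243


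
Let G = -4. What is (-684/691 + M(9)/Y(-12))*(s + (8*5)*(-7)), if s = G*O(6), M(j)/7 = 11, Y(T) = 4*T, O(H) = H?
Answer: 1634741/2073 ≈ 788.59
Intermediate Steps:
M(j) = 77 (M(j) = 7*11 = 77)
s = -24 (s = -4*6 = -24)
(-684/691 + M(9)/Y(-12))*(s + (8*5)*(-7)) = (-684/691 + 77/((4*(-12))))*(-24 + (8*5)*(-7)) = (-684*1/691 + 77/(-48))*(-24 + 40*(-7)) = (-684/691 + 77*(-1/48))*(-24 - 280) = (-684/691 - 77/48)*(-304) = -86039/33168*(-304) = 1634741/2073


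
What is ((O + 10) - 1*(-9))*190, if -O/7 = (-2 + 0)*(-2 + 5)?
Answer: 11590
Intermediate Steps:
O = 42 (O = -7*(-2 + 0)*(-2 + 5) = -(-14)*3 = -7*(-6) = 42)
((O + 10) - 1*(-9))*190 = ((42 + 10) - 1*(-9))*190 = (52 + 9)*190 = 61*190 = 11590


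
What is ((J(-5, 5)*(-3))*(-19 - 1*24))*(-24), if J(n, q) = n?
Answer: 15480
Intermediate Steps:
((J(-5, 5)*(-3))*(-19 - 1*24))*(-24) = ((-5*(-3))*(-19 - 1*24))*(-24) = (15*(-19 - 24))*(-24) = (15*(-43))*(-24) = -645*(-24) = 15480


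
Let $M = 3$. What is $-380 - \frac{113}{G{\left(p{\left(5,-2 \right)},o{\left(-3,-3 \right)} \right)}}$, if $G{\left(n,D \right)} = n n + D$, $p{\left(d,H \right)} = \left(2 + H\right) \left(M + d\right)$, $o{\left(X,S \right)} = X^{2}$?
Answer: $- \frac{3533}{9} \approx -392.56$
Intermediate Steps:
$p{\left(d,H \right)} = \left(2 + H\right) \left(3 + d\right)$
$G{\left(n,D \right)} = D + n^{2}$ ($G{\left(n,D \right)} = n^{2} + D = D + n^{2}$)
$-380 - \frac{113}{G{\left(p{\left(5,-2 \right)},o{\left(-3,-3 \right)} \right)}} = -380 - \frac{113}{\left(-3\right)^{2} + \left(6 + 2 \cdot 5 + 3 \left(-2\right) - 10\right)^{2}} = -380 - \frac{113}{9 + \left(6 + 10 - 6 - 10\right)^{2}} = -380 - \frac{113}{9 + 0^{2}} = -380 - \frac{113}{9 + 0} = -380 - \frac{113}{9} = - \frac{3533}{9}$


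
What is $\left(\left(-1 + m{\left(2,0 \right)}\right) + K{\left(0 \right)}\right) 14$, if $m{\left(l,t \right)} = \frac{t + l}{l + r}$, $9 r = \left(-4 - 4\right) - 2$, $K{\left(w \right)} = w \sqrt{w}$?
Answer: $\frac{35}{2} \approx 17.5$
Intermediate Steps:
$K{\left(w \right)} = w^{\frac{3}{2}}$
$r = - \frac{10}{9}$ ($r = \frac{\left(-4 - 4\right) - 2}{9} = \frac{-8 - 2}{9} = \frac{1}{9} \left(-10\right) = - \frac{10}{9} \approx -1.1111$)
$m{\left(l,t \right)} = \frac{l + t}{- \frac{10}{9} + l}$ ($m{\left(l,t \right)} = \frac{t + l}{l - \frac{10}{9}} = \frac{l + t}{- \frac{10}{9} + l}$)
$\left(\left(-1 + m{\left(2,0 \right)}\right) + K{\left(0 \right)}\right) 14 = \left(\left(-1 + \frac{9 \left(2 + 0\right)}{-10 + 9 \cdot 2}\right) + 0^{\frac{3}{2}}\right) 14 = \left(\left(-1 + 9 \frac{1}{-10 + 18} \cdot 2\right) + 0\right) 14 = \left(\left(-1 + 9 \cdot \frac{1}{8} \cdot 2\right) + 0\right) 14 = \left(\left(-1 + \frac{9}{4}\right) + 0\right) 14 = \left(\frac{5}{4} + 0\right) 14 = \frac{5}{4} \cdot 14 = \frac{35}{2}$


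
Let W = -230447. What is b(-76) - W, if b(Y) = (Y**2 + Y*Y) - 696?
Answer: 241303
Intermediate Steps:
b(Y) = -696 + 2*Y**2 (b(Y) = (Y**2 + Y**2) - 696 = 2*Y**2 - 696 = -696 + 2*Y**2)
b(-76) - W = (-696 + 2*(-76)**2) - 1*(-230447) = (-696 + 2*5776) + 230447 = (-696 + 11552) + 230447 = 10856 + 230447 = 241303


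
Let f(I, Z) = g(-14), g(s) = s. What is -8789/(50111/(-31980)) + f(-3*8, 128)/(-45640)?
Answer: 916295487311/163361860 ≈ 5609.0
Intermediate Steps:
f(I, Z) = -14
-8789/(50111/(-31980)) + f(-3*8, 128)/(-45640) = -8789/(50111/(-31980)) - 14/(-45640) = -8789/(50111*(-1/31980)) - 14*(-1/45640) = -8789/(-50111/31980) + 1/3260 = -8789*(-31980/50111) + 1/3260 = 281072220/50111 + 1/3260 = 916295487311/163361860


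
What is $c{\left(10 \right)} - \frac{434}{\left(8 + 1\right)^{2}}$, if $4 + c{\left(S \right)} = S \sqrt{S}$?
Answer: $- \frac{758}{81} + 10 \sqrt{10} \approx 22.265$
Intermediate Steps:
$c{\left(S \right)} = -4 + S^{\frac{3}{2}}$ ($c{\left(S \right)} = -4 + S \sqrt{S} = -4 + S^{\frac{3}{2}}$)
$c{\left(10 \right)} - \frac{434}{\left(8 + 1\right)^{2}} = \left(-4 + 10^{\frac{3}{2}}\right) - \frac{434}{\left(8 + 1\right)^{2}} = \left(-4 + 10 \sqrt{10}\right) - \frac{434}{9^{2}} = \left(-4 + 10 \sqrt{10}\right) - \frac{434}{81} = - \frac{758}{81} + 10 \sqrt{10}$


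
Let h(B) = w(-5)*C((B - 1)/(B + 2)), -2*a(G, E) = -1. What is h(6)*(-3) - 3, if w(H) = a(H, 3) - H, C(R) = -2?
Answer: 30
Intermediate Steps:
a(G, E) = ½ (a(G, E) = -½*(-1) = ½)
w(H) = ½ - H
h(B) = -11 (h(B) = (½ - 1*(-5))*(-2) = (½ + 5)*(-2) = (11/2)*(-2) = -11)
h(6)*(-3) - 3 = -11*(-3) - 3 = 33 - 3 = 30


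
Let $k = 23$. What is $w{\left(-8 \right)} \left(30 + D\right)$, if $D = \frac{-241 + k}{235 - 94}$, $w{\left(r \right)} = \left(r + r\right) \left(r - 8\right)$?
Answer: $\frac{1027072}{141} \approx 7284.2$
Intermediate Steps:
$w{\left(r \right)} = 2 r \left(-8 + r\right)$
$D = - \frac{218}{141}$ ($D = \frac{-241 + 23}{235 - 94} = - \frac{218}{141} \approx -1.5461$)
$w{\left(-8 \right)} \left(30 + D\right) = 2 \left(-8\right) \left(-8 - 8\right) \left(30 - \frac{218}{141}\right) = 2 \left(-8\right) \left(-16\right) \frac{4012}{141} = 256 \cdot \frac{4012}{141} = \frac{1027072}{141}$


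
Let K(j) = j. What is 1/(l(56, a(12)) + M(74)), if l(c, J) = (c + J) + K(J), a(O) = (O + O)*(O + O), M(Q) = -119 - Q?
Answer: 1/1015 ≈ 0.00098522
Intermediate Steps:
a(O) = 4*O**2 (a(O) = (2*O)*(2*O) = 4*O**2)
l(c, J) = c + 2*J (l(c, J) = (c + J) + J = (J + c) + J = c + 2*J)
1/(l(56, a(12)) + M(74)) = 1/((56 + 2*(4*12**2)) + (-119 - 1*74)) = 1/((56 + 2*(4*144)) + (-119 - 74)) = 1/((56 + 2*576) - 193) = 1/((56 + 1152) - 193) = 1/(1208 - 193) = 1/1015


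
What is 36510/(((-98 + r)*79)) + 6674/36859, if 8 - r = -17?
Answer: -1307233132/212565853 ≈ -6.1498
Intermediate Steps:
r = 25 (r = 8 - 1*(-17) = 8 + 17 = 25)
36510/(((-98 + r)*79)) + 6674/36859 = 36510/(((-98 + 25)*79)) + 6674/36859 = 36510/((-73*79)) + 6674*(1/36859) = 36510/(-5767) + 6674/36859 = 36510*(-1/5767) + 6674/36859 = -36510/5767 + 6674/36859 = -1307233132/212565853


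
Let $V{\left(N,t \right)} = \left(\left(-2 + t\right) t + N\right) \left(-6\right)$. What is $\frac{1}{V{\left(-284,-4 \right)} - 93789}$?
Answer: $- \frac{1}{92229} \approx -1.0843 \cdot 10^{-5}$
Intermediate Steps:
$V{\left(N,t \right)} = - 6 N - 6 t \left(-2 + t\right)$ ($V{\left(N,t \right)} = \left(t \left(-2 + t\right) + N\right) \left(-6\right) = \left(N + t \left(-2 + t\right)\right) \left(-6\right) = - 6 N - 6 t \left(-2 + t\right)$)
$\frac{1}{V{\left(-284,-4 \right)} - 93789} = \frac{1}{\left(\left(-6\right) \left(-284\right) - 6 \left(-4\right)^{2} + 12 \left(-4\right)\right) - 93789} = \frac{1}{\left(1704 - 96 - 48\right) - 93789} = \frac{1}{1560 - 93789} = \frac{1}{-92229} = - \frac{1}{92229}$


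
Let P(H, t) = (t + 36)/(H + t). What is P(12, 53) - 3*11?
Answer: -2056/65 ≈ -31.631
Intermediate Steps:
P(H, t) = (36 + t)/(H + t)
P(12, 53) - 3*11 = (36 + 53)/(12 + 53) - 3*11 = 89/65 - 33 = -2056/65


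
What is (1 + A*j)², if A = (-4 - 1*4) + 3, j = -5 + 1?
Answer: 441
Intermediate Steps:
j = -4
A = -5 (A = (-4 - 4) + 3 = -8 + 3 = -5)
(1 + A*j)² = (1 - 5*(-4))² = (1 + 20)² = 21² = 441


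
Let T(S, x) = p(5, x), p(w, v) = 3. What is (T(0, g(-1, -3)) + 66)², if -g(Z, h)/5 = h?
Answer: 4761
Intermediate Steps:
g(Z, h) = -5*h
T(S, x) = 3
(T(0, g(-1, -3)) + 66)² = (3 + 66)² = 69² = 4761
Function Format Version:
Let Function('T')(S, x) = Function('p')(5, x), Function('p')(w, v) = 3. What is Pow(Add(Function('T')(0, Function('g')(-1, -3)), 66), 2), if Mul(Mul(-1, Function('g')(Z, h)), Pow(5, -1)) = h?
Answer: 4761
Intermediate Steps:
Function('g')(Z, h) = Mul(-5, h)
Function('T')(S, x) = 3
Pow(Add(Function('T')(0, Function('g')(-1, -3)), 66), 2) = Pow(Add(3, 66), 2) = Pow(69, 2) = 4761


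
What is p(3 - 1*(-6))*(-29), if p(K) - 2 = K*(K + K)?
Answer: -4756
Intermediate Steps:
p(K) = 2 + 2*K² (p(K) = 2 + K*(K + K) = 2 + K*(2*K) = 2 + 2*K²)
p(3 - 1*(-6))*(-29) = (2 + 2*(3 - 1*(-6))²)*(-29) = (2 + 2*(3 + 6)²)*(-29) = (2 + 2*9²)*(-29) = (2 + 2*81)*(-29) = (2 + 162)*(-29) = 164*(-29) = -4756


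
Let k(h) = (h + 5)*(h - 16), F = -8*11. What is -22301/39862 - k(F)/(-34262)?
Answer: -209994039/682875922 ≈ -0.30751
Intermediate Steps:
F = -88
k(h) = (-16 + h)*(5 + h) (k(h) = (5 + h)*(-16 + h) = (-16 + h)*(5 + h))
-22301/39862 - k(F)/(-34262) = -22301/39862 - (-80 + (-88)² - 11*(-88))/(-34262) = -22301*1/39862 - (-80 + 7744 + 968)*(-1/34262) = -22301/39862 - 1*8632*(-1/34262) = -22301/39862 - 8632*(-1/34262) = -22301/39862 + 4316/17131 = -209994039/682875922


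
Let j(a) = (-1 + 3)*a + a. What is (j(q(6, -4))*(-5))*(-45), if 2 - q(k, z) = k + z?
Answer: 0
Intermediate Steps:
q(k, z) = 2 - k - z (q(k, z) = 2 - (k + z) = 2 + (-k - z) = 2 - k - z)
j(a) = 3*a (j(a) = 2*a + a = 3*a)
(j(q(6, -4))*(-5))*(-45) = ((3*(2 - 1*6 - 1*(-4)))*(-5))*(-45) = ((3*(2 - 6 + 4))*(-5))*(-45) = ((3*0)*(-5))*(-45) = (0*(-5))*(-45) = 0*(-45) = 0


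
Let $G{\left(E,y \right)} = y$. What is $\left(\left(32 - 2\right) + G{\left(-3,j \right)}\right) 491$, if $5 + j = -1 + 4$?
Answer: $13748$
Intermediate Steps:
$j = -2$ ($j = -5 + \left(-1 + 4\right) = -5 + 3 = -2$)
$\left(\left(32 - 2\right) + G{\left(-3,j \right)}\right) 491 = \left(\left(32 - 2\right) - 2\right) 491 = \left(30 - 2\right) 491 = 28 \cdot 491 = 13748$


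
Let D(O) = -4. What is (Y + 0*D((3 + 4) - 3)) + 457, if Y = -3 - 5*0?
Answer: 454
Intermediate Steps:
Y = -3 (Y = -3 + 0 = -3)
(Y + 0*D((3 + 4) - 3)) + 457 = (-3 + 0*(-4)) + 457 = (-3 + 0) + 457 = -3 + 457 = 454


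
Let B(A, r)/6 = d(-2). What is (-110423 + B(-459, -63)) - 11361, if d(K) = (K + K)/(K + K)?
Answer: -121778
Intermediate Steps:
d(K) = 1 (d(K) = (2*K)/((2*K)) = (2*K)*(1/(2*K)) = 1)
B(A, r) = 6 (B(A, r) = 6*1 = 6)
(-110423 + B(-459, -63)) - 11361 = (-110423 + 6) - 11361 = -110417 - 11361 = -121778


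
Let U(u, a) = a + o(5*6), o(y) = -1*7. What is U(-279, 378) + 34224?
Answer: 34595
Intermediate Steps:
o(y) = -7
U(u, a) = -7 + a (U(u, a) = a - 7 = -7 + a)
U(-279, 378) + 34224 = (-7 + 378) + 34224 = 371 + 34224 = 34595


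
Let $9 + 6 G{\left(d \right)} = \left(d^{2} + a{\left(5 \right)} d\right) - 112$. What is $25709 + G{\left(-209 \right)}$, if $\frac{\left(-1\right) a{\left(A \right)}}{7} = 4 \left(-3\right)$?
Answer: $30043$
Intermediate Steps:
$a{\left(A \right)} = 84$ ($a{\left(A \right)} = - 7 \cdot 4 \left(-3\right) = \left(-7\right) \left(-12\right) = 84$)
$G{\left(d \right)} = - \frac{121}{6} + 14 d + \frac{d^{2}}{6}$ ($G{\left(d \right)} = - \frac{3}{2} + \frac{\left(d^{2} + 84 d\right) - 112}{6} = - \frac{3}{2} + \frac{-112 + d^{2} + 84 d}{6} = - \frac{3}{2} + \left(- \frac{56}{3} + 14 d + \frac{d^{2}}{6}\right) = - \frac{121}{6} + 14 d + \frac{d^{2}}{6}$)
$25709 + G{\left(-209 \right)} = 25709 + \left(- \frac{121}{6} + 14 \left(-209\right) + \frac{\left(-209\right)^{2}}{6}\right) = 25709 - -4334 = 25709 + 4334 = 30043$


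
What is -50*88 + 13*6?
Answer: -4322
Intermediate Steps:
-50*88 + 13*6 = -4400 + 78 = -4322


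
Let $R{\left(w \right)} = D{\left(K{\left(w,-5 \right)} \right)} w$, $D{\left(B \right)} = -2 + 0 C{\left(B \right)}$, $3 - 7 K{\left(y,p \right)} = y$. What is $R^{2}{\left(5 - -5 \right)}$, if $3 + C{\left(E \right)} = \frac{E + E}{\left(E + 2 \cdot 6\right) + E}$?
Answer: $400$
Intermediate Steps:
$K{\left(y,p \right)} = \frac{3}{7} - \frac{y}{7}$
$C{\left(E \right)} = -3 + \frac{2 E}{12 + 2 E}$ ($C{\left(E \right)} = -3 + \frac{E + E}{\left(E + 2 \cdot 6\right) + E} = -3 + \frac{2 E}{\left(E + 12\right) + E} = -3 + \frac{2 E}{\left(12 + E\right) + E} = -3 + \frac{2 E}{12 + 2 E}$)
$D{\left(B \right)} = -2$ ($D{\left(B \right)} = -2 + 0 \frac{2 \left(-9 - B\right)}{6 + B} = -2 + 0 = -2$)
$R{\left(w \right)} = - 2 w$
$R^{2}{\left(5 - -5 \right)} = \left(- 2 \left(5 - -5\right)\right)^{2} = \left(- 2 \left(5 + 5\right)\right)^{2} = \left(\left(-2\right) 10\right)^{2} = \left(-20\right)^{2} = 400$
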